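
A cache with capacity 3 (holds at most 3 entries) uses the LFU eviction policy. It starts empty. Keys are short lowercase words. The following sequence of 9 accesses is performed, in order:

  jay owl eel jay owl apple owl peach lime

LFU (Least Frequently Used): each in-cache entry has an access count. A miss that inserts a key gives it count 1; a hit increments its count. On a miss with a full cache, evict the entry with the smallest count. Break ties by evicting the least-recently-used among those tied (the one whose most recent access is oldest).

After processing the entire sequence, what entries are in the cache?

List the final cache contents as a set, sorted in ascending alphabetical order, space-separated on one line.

LFU simulation (capacity=3):
  1. access jay: MISS. Cache: [jay(c=1)]
  2. access owl: MISS. Cache: [jay(c=1) owl(c=1)]
  3. access eel: MISS. Cache: [jay(c=1) owl(c=1) eel(c=1)]
  4. access jay: HIT, count now 2. Cache: [owl(c=1) eel(c=1) jay(c=2)]
  5. access owl: HIT, count now 2. Cache: [eel(c=1) jay(c=2) owl(c=2)]
  6. access apple: MISS, evict eel(c=1). Cache: [apple(c=1) jay(c=2) owl(c=2)]
  7. access owl: HIT, count now 3. Cache: [apple(c=1) jay(c=2) owl(c=3)]
  8. access peach: MISS, evict apple(c=1). Cache: [peach(c=1) jay(c=2) owl(c=3)]
  9. access lime: MISS, evict peach(c=1). Cache: [lime(c=1) jay(c=2) owl(c=3)]
Total: 3 hits, 6 misses, 3 evictions

Answer: jay lime owl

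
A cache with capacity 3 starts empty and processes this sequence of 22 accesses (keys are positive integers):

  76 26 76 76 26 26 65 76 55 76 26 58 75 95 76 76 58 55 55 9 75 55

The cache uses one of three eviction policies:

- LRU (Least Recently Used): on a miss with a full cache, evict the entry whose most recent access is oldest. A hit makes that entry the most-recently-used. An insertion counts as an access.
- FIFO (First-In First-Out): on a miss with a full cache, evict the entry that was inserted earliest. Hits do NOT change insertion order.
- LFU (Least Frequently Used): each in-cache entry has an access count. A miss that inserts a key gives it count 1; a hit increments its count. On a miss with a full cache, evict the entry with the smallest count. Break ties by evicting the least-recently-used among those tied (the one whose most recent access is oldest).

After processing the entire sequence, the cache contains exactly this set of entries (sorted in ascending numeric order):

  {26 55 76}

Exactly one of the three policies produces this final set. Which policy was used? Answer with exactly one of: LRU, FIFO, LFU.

Simulating under each policy and comparing final sets:
  LRU: final set = {9 55 75} -> differs
  FIFO: final set = {9 55 75} -> differs
  LFU: final set = {26 55 76} -> MATCHES target
Only LFU produces the target set.

Answer: LFU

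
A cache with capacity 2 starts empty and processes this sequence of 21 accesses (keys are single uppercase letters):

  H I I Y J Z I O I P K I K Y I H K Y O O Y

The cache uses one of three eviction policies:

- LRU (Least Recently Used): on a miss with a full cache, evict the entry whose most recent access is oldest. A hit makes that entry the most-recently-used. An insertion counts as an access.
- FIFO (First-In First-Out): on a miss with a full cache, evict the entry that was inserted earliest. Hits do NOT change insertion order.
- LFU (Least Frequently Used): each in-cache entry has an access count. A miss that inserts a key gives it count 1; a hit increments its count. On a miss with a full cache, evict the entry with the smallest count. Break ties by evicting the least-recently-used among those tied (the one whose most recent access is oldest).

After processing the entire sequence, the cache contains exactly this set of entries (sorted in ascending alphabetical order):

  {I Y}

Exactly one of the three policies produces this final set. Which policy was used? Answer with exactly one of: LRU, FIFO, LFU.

Simulating under each policy and comparing final sets:
  LRU: final set = {O Y} -> differs
  FIFO: final set = {O Y} -> differs
  LFU: final set = {I Y} -> MATCHES target
Only LFU produces the target set.

Answer: LFU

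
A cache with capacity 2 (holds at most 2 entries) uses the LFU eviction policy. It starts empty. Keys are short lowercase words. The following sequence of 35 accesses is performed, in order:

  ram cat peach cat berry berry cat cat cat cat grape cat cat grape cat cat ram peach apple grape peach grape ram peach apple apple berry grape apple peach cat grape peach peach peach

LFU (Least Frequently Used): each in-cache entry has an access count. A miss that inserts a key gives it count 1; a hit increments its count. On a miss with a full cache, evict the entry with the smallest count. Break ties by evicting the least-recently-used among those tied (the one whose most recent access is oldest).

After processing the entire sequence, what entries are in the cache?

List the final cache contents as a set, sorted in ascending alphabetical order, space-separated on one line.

LFU simulation (capacity=2):
  1. access ram: MISS. Cache: [ram(c=1)]
  2. access cat: MISS. Cache: [ram(c=1) cat(c=1)]
  3. access peach: MISS, evict ram(c=1). Cache: [cat(c=1) peach(c=1)]
  4. access cat: HIT, count now 2. Cache: [peach(c=1) cat(c=2)]
  5. access berry: MISS, evict peach(c=1). Cache: [berry(c=1) cat(c=2)]
  6. access berry: HIT, count now 2. Cache: [cat(c=2) berry(c=2)]
  7. access cat: HIT, count now 3. Cache: [berry(c=2) cat(c=3)]
  8. access cat: HIT, count now 4. Cache: [berry(c=2) cat(c=4)]
  9. access cat: HIT, count now 5. Cache: [berry(c=2) cat(c=5)]
  10. access cat: HIT, count now 6. Cache: [berry(c=2) cat(c=6)]
  11. access grape: MISS, evict berry(c=2). Cache: [grape(c=1) cat(c=6)]
  12. access cat: HIT, count now 7. Cache: [grape(c=1) cat(c=7)]
  13. access cat: HIT, count now 8. Cache: [grape(c=1) cat(c=8)]
  14. access grape: HIT, count now 2. Cache: [grape(c=2) cat(c=8)]
  15. access cat: HIT, count now 9. Cache: [grape(c=2) cat(c=9)]
  16. access cat: HIT, count now 10. Cache: [grape(c=2) cat(c=10)]
  17. access ram: MISS, evict grape(c=2). Cache: [ram(c=1) cat(c=10)]
  18. access peach: MISS, evict ram(c=1). Cache: [peach(c=1) cat(c=10)]
  19. access apple: MISS, evict peach(c=1). Cache: [apple(c=1) cat(c=10)]
  20. access grape: MISS, evict apple(c=1). Cache: [grape(c=1) cat(c=10)]
  21. access peach: MISS, evict grape(c=1). Cache: [peach(c=1) cat(c=10)]
  22. access grape: MISS, evict peach(c=1). Cache: [grape(c=1) cat(c=10)]
  23. access ram: MISS, evict grape(c=1). Cache: [ram(c=1) cat(c=10)]
  24. access peach: MISS, evict ram(c=1). Cache: [peach(c=1) cat(c=10)]
  25. access apple: MISS, evict peach(c=1). Cache: [apple(c=1) cat(c=10)]
  26. access apple: HIT, count now 2. Cache: [apple(c=2) cat(c=10)]
  27. access berry: MISS, evict apple(c=2). Cache: [berry(c=1) cat(c=10)]
  28. access grape: MISS, evict berry(c=1). Cache: [grape(c=1) cat(c=10)]
  29. access apple: MISS, evict grape(c=1). Cache: [apple(c=1) cat(c=10)]
  30. access peach: MISS, evict apple(c=1). Cache: [peach(c=1) cat(c=10)]
  31. access cat: HIT, count now 11. Cache: [peach(c=1) cat(c=11)]
  32. access grape: MISS, evict peach(c=1). Cache: [grape(c=1) cat(c=11)]
  33. access peach: MISS, evict grape(c=1). Cache: [peach(c=1) cat(c=11)]
  34. access peach: HIT, count now 2. Cache: [peach(c=2) cat(c=11)]
  35. access peach: HIT, count now 3. Cache: [peach(c=3) cat(c=11)]
Total: 15 hits, 20 misses, 18 evictions

Answer: cat peach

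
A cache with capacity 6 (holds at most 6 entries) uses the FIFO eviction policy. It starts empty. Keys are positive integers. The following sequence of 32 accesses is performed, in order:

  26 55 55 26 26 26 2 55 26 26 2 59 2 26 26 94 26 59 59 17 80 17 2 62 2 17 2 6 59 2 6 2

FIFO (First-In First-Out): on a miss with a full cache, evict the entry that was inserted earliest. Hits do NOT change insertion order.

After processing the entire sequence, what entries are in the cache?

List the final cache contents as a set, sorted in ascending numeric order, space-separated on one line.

Answer: 2 6 17 62 80 94

Derivation:
FIFO simulation (capacity=6):
  1. access 26: MISS. Cache (old->new): [26]
  2. access 55: MISS. Cache (old->new): [26 55]
  3. access 55: HIT. Cache (old->new): [26 55]
  4. access 26: HIT. Cache (old->new): [26 55]
  5. access 26: HIT. Cache (old->new): [26 55]
  6. access 26: HIT. Cache (old->new): [26 55]
  7. access 2: MISS. Cache (old->new): [26 55 2]
  8. access 55: HIT. Cache (old->new): [26 55 2]
  9. access 26: HIT. Cache (old->new): [26 55 2]
  10. access 26: HIT. Cache (old->new): [26 55 2]
  11. access 2: HIT. Cache (old->new): [26 55 2]
  12. access 59: MISS. Cache (old->new): [26 55 2 59]
  13. access 2: HIT. Cache (old->new): [26 55 2 59]
  14. access 26: HIT. Cache (old->new): [26 55 2 59]
  15. access 26: HIT. Cache (old->new): [26 55 2 59]
  16. access 94: MISS. Cache (old->new): [26 55 2 59 94]
  17. access 26: HIT. Cache (old->new): [26 55 2 59 94]
  18. access 59: HIT. Cache (old->new): [26 55 2 59 94]
  19. access 59: HIT. Cache (old->new): [26 55 2 59 94]
  20. access 17: MISS. Cache (old->new): [26 55 2 59 94 17]
  21. access 80: MISS, evict 26. Cache (old->new): [55 2 59 94 17 80]
  22. access 17: HIT. Cache (old->new): [55 2 59 94 17 80]
  23. access 2: HIT. Cache (old->new): [55 2 59 94 17 80]
  24. access 62: MISS, evict 55. Cache (old->new): [2 59 94 17 80 62]
  25. access 2: HIT. Cache (old->new): [2 59 94 17 80 62]
  26. access 17: HIT. Cache (old->new): [2 59 94 17 80 62]
  27. access 2: HIT. Cache (old->new): [2 59 94 17 80 62]
  28. access 6: MISS, evict 2. Cache (old->new): [59 94 17 80 62 6]
  29. access 59: HIT. Cache (old->new): [59 94 17 80 62 6]
  30. access 2: MISS, evict 59. Cache (old->new): [94 17 80 62 6 2]
  31. access 6: HIT. Cache (old->new): [94 17 80 62 6 2]
  32. access 2: HIT. Cache (old->new): [94 17 80 62 6 2]
Total: 22 hits, 10 misses, 4 evictions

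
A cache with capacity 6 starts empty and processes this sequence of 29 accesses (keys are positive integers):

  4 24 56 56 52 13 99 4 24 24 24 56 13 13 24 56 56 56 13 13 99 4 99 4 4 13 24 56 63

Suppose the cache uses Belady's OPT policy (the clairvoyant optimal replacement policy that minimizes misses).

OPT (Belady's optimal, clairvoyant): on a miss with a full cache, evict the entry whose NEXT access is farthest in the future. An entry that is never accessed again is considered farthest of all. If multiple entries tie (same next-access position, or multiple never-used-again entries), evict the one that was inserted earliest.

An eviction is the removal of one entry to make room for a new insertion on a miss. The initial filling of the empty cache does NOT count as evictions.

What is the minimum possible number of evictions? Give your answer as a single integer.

OPT (Belady) simulation (capacity=6):
  1. access 4: MISS. Cache: [4]
  2. access 24: MISS. Cache: [4 24]
  3. access 56: MISS. Cache: [4 24 56]
  4. access 56: HIT. Next use of 56: step 12. Cache: [4 24 56]
  5. access 52: MISS. Cache: [4 24 56 52]
  6. access 13: MISS. Cache: [4 24 56 52 13]
  7. access 99: MISS. Cache: [4 24 56 52 13 99]
  8. access 4: HIT. Next use of 4: step 22. Cache: [4 24 56 52 13 99]
  9. access 24: HIT. Next use of 24: step 10. Cache: [4 24 56 52 13 99]
  10. access 24: HIT. Next use of 24: step 11. Cache: [4 24 56 52 13 99]
  11. access 24: HIT. Next use of 24: step 15. Cache: [4 24 56 52 13 99]
  12. access 56: HIT. Next use of 56: step 16. Cache: [4 24 56 52 13 99]
  13. access 13: HIT. Next use of 13: step 14. Cache: [4 24 56 52 13 99]
  14. access 13: HIT. Next use of 13: step 19. Cache: [4 24 56 52 13 99]
  15. access 24: HIT. Next use of 24: step 27. Cache: [4 24 56 52 13 99]
  16. access 56: HIT. Next use of 56: step 17. Cache: [4 24 56 52 13 99]
  17. access 56: HIT. Next use of 56: step 18. Cache: [4 24 56 52 13 99]
  18. access 56: HIT. Next use of 56: step 28. Cache: [4 24 56 52 13 99]
  19. access 13: HIT. Next use of 13: step 20. Cache: [4 24 56 52 13 99]
  20. access 13: HIT. Next use of 13: step 26. Cache: [4 24 56 52 13 99]
  21. access 99: HIT. Next use of 99: step 23. Cache: [4 24 56 52 13 99]
  22. access 4: HIT. Next use of 4: step 24. Cache: [4 24 56 52 13 99]
  23. access 99: HIT. Next use of 99: never. Cache: [4 24 56 52 13 99]
  24. access 4: HIT. Next use of 4: step 25. Cache: [4 24 56 52 13 99]
  25. access 4: HIT. Next use of 4: never. Cache: [4 24 56 52 13 99]
  26. access 13: HIT. Next use of 13: never. Cache: [4 24 56 52 13 99]
  27. access 24: HIT. Next use of 24: never. Cache: [4 24 56 52 13 99]
  28. access 56: HIT. Next use of 56: never. Cache: [4 24 56 52 13 99]
  29. access 63: MISS, evict 4 (next use: never). Cache: [24 56 52 13 99 63]
Total: 22 hits, 7 misses, 1 evictions

Answer: 1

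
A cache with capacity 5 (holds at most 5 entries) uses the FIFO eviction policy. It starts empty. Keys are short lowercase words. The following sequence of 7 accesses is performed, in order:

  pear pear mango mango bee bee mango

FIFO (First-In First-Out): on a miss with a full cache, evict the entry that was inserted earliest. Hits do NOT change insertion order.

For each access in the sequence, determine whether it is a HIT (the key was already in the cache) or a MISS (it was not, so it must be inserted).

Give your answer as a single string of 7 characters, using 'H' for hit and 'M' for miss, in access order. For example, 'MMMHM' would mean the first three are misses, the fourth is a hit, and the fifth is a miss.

FIFO simulation (capacity=5):
  1. access pear: MISS. Cache (old->new): [pear]
  2. access pear: HIT. Cache (old->new): [pear]
  3. access mango: MISS. Cache (old->new): [pear mango]
  4. access mango: HIT. Cache (old->new): [pear mango]
  5. access bee: MISS. Cache (old->new): [pear mango bee]
  6. access bee: HIT. Cache (old->new): [pear mango bee]
  7. access mango: HIT. Cache (old->new): [pear mango bee]
Total: 4 hits, 3 misses, 0 evictions

Answer: MHMHMHH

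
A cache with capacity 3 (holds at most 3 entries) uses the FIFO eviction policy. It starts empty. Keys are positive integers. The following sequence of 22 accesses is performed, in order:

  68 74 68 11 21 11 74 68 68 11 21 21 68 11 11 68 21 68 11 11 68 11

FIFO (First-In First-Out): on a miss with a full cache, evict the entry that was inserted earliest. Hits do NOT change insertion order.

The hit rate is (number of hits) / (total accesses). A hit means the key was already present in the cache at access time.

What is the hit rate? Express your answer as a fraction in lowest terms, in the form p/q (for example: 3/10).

Answer: 17/22

Derivation:
FIFO simulation (capacity=3):
  1. access 68: MISS. Cache (old->new): [68]
  2. access 74: MISS. Cache (old->new): [68 74]
  3. access 68: HIT. Cache (old->new): [68 74]
  4. access 11: MISS. Cache (old->new): [68 74 11]
  5. access 21: MISS, evict 68. Cache (old->new): [74 11 21]
  6. access 11: HIT. Cache (old->new): [74 11 21]
  7. access 74: HIT. Cache (old->new): [74 11 21]
  8. access 68: MISS, evict 74. Cache (old->new): [11 21 68]
  9. access 68: HIT. Cache (old->new): [11 21 68]
  10. access 11: HIT. Cache (old->new): [11 21 68]
  11. access 21: HIT. Cache (old->new): [11 21 68]
  12. access 21: HIT. Cache (old->new): [11 21 68]
  13. access 68: HIT. Cache (old->new): [11 21 68]
  14. access 11: HIT. Cache (old->new): [11 21 68]
  15. access 11: HIT. Cache (old->new): [11 21 68]
  16. access 68: HIT. Cache (old->new): [11 21 68]
  17. access 21: HIT. Cache (old->new): [11 21 68]
  18. access 68: HIT. Cache (old->new): [11 21 68]
  19. access 11: HIT. Cache (old->new): [11 21 68]
  20. access 11: HIT. Cache (old->new): [11 21 68]
  21. access 68: HIT. Cache (old->new): [11 21 68]
  22. access 11: HIT. Cache (old->new): [11 21 68]
Total: 17 hits, 5 misses, 2 evictions

Hit rate = 17/22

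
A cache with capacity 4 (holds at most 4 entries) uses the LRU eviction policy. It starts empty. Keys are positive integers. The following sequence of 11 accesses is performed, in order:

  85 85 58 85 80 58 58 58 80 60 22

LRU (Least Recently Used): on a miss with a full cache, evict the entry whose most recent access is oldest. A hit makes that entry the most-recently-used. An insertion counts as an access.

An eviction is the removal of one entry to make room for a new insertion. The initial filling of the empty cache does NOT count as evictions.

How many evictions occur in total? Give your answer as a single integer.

LRU simulation (capacity=4):
  1. access 85: MISS. Cache (LRU->MRU): [85]
  2. access 85: HIT. Cache (LRU->MRU): [85]
  3. access 58: MISS. Cache (LRU->MRU): [85 58]
  4. access 85: HIT. Cache (LRU->MRU): [58 85]
  5. access 80: MISS. Cache (LRU->MRU): [58 85 80]
  6. access 58: HIT. Cache (LRU->MRU): [85 80 58]
  7. access 58: HIT. Cache (LRU->MRU): [85 80 58]
  8. access 58: HIT. Cache (LRU->MRU): [85 80 58]
  9. access 80: HIT. Cache (LRU->MRU): [85 58 80]
  10. access 60: MISS. Cache (LRU->MRU): [85 58 80 60]
  11. access 22: MISS, evict 85. Cache (LRU->MRU): [58 80 60 22]
Total: 6 hits, 5 misses, 1 evictions

Answer: 1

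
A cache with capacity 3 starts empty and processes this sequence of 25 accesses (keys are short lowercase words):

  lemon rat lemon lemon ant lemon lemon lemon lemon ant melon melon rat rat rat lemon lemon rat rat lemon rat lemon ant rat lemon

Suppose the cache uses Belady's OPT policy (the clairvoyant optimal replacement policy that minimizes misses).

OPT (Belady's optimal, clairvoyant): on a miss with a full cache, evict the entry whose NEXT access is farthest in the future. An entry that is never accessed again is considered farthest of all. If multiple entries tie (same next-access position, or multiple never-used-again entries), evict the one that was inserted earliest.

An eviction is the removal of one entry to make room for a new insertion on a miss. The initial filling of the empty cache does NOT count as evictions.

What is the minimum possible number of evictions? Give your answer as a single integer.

OPT (Belady) simulation (capacity=3):
  1. access lemon: MISS. Cache: [lemon]
  2. access rat: MISS. Cache: [lemon rat]
  3. access lemon: HIT. Next use of lemon: step 4. Cache: [lemon rat]
  4. access lemon: HIT. Next use of lemon: step 6. Cache: [lemon rat]
  5. access ant: MISS. Cache: [lemon rat ant]
  6. access lemon: HIT. Next use of lemon: step 7. Cache: [lemon rat ant]
  7. access lemon: HIT. Next use of lemon: step 8. Cache: [lemon rat ant]
  8. access lemon: HIT. Next use of lemon: step 9. Cache: [lemon rat ant]
  9. access lemon: HIT. Next use of lemon: step 16. Cache: [lemon rat ant]
  10. access ant: HIT. Next use of ant: step 23. Cache: [lemon rat ant]
  11. access melon: MISS, evict ant (next use: step 23). Cache: [lemon rat melon]
  12. access melon: HIT. Next use of melon: never. Cache: [lemon rat melon]
  13. access rat: HIT. Next use of rat: step 14. Cache: [lemon rat melon]
  14. access rat: HIT. Next use of rat: step 15. Cache: [lemon rat melon]
  15. access rat: HIT. Next use of rat: step 18. Cache: [lemon rat melon]
  16. access lemon: HIT. Next use of lemon: step 17. Cache: [lemon rat melon]
  17. access lemon: HIT. Next use of lemon: step 20. Cache: [lemon rat melon]
  18. access rat: HIT. Next use of rat: step 19. Cache: [lemon rat melon]
  19. access rat: HIT. Next use of rat: step 21. Cache: [lemon rat melon]
  20. access lemon: HIT. Next use of lemon: step 22. Cache: [lemon rat melon]
  21. access rat: HIT. Next use of rat: step 24. Cache: [lemon rat melon]
  22. access lemon: HIT. Next use of lemon: step 25. Cache: [lemon rat melon]
  23. access ant: MISS, evict melon (next use: never). Cache: [lemon rat ant]
  24. access rat: HIT. Next use of rat: never. Cache: [lemon rat ant]
  25. access lemon: HIT. Next use of lemon: never. Cache: [lemon rat ant]
Total: 20 hits, 5 misses, 2 evictions

Answer: 2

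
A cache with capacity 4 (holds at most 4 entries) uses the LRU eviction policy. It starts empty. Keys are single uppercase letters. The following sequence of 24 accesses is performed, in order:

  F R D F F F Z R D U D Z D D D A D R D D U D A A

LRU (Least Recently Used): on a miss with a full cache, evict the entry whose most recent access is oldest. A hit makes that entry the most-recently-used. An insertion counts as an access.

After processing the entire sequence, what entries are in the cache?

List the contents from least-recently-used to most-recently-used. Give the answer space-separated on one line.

Answer: R U D A

Derivation:
LRU simulation (capacity=4):
  1. access F: MISS. Cache (LRU->MRU): [F]
  2. access R: MISS. Cache (LRU->MRU): [F R]
  3. access D: MISS. Cache (LRU->MRU): [F R D]
  4. access F: HIT. Cache (LRU->MRU): [R D F]
  5. access F: HIT. Cache (LRU->MRU): [R D F]
  6. access F: HIT. Cache (LRU->MRU): [R D F]
  7. access Z: MISS. Cache (LRU->MRU): [R D F Z]
  8. access R: HIT. Cache (LRU->MRU): [D F Z R]
  9. access D: HIT. Cache (LRU->MRU): [F Z R D]
  10. access U: MISS, evict F. Cache (LRU->MRU): [Z R D U]
  11. access D: HIT. Cache (LRU->MRU): [Z R U D]
  12. access Z: HIT. Cache (LRU->MRU): [R U D Z]
  13. access D: HIT. Cache (LRU->MRU): [R U Z D]
  14. access D: HIT. Cache (LRU->MRU): [R U Z D]
  15. access D: HIT. Cache (LRU->MRU): [R U Z D]
  16. access A: MISS, evict R. Cache (LRU->MRU): [U Z D A]
  17. access D: HIT. Cache (LRU->MRU): [U Z A D]
  18. access R: MISS, evict U. Cache (LRU->MRU): [Z A D R]
  19. access D: HIT. Cache (LRU->MRU): [Z A R D]
  20. access D: HIT. Cache (LRU->MRU): [Z A R D]
  21. access U: MISS, evict Z. Cache (LRU->MRU): [A R D U]
  22. access D: HIT. Cache (LRU->MRU): [A R U D]
  23. access A: HIT. Cache (LRU->MRU): [R U D A]
  24. access A: HIT. Cache (LRU->MRU): [R U D A]
Total: 16 hits, 8 misses, 4 evictions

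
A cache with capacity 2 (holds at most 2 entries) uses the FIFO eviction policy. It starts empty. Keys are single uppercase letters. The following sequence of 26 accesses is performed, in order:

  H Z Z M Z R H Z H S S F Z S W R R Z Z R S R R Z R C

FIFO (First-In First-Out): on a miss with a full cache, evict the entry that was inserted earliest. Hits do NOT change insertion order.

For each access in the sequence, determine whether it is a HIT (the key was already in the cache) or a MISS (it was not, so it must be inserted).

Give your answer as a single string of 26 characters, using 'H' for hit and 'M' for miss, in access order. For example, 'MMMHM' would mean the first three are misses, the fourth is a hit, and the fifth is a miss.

Answer: MMHMHMMMHMHMMMMMHMHHMMHMHM

Derivation:
FIFO simulation (capacity=2):
  1. access H: MISS. Cache (old->new): [H]
  2. access Z: MISS. Cache (old->new): [H Z]
  3. access Z: HIT. Cache (old->new): [H Z]
  4. access M: MISS, evict H. Cache (old->new): [Z M]
  5. access Z: HIT. Cache (old->new): [Z M]
  6. access R: MISS, evict Z. Cache (old->new): [M R]
  7. access H: MISS, evict M. Cache (old->new): [R H]
  8. access Z: MISS, evict R. Cache (old->new): [H Z]
  9. access H: HIT. Cache (old->new): [H Z]
  10. access S: MISS, evict H. Cache (old->new): [Z S]
  11. access S: HIT. Cache (old->new): [Z S]
  12. access F: MISS, evict Z. Cache (old->new): [S F]
  13. access Z: MISS, evict S. Cache (old->new): [F Z]
  14. access S: MISS, evict F. Cache (old->new): [Z S]
  15. access W: MISS, evict Z. Cache (old->new): [S W]
  16. access R: MISS, evict S. Cache (old->new): [W R]
  17. access R: HIT. Cache (old->new): [W R]
  18. access Z: MISS, evict W. Cache (old->new): [R Z]
  19. access Z: HIT. Cache (old->new): [R Z]
  20. access R: HIT. Cache (old->new): [R Z]
  21. access S: MISS, evict R. Cache (old->new): [Z S]
  22. access R: MISS, evict Z. Cache (old->new): [S R]
  23. access R: HIT. Cache (old->new): [S R]
  24. access Z: MISS, evict S. Cache (old->new): [R Z]
  25. access R: HIT. Cache (old->new): [R Z]
  26. access C: MISS, evict R. Cache (old->new): [Z C]
Total: 9 hits, 17 misses, 15 evictions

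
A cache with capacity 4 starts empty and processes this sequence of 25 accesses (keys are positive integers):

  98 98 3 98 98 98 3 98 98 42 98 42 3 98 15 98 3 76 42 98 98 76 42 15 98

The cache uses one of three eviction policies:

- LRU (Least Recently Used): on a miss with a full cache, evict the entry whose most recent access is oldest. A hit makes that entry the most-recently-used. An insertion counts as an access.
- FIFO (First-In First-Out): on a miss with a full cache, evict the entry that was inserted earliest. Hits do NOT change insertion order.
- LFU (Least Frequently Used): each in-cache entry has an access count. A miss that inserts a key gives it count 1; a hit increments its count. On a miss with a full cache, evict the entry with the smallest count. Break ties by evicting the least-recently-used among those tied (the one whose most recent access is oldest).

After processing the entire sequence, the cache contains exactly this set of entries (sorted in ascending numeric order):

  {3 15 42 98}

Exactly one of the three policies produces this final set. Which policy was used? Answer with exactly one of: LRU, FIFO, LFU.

Simulating under each policy and comparing final sets:
  LRU: final set = {15 42 76 98} -> differs
  FIFO: final set = {15 42 76 98} -> differs
  LFU: final set = {3 15 42 98} -> MATCHES target
Only LFU produces the target set.

Answer: LFU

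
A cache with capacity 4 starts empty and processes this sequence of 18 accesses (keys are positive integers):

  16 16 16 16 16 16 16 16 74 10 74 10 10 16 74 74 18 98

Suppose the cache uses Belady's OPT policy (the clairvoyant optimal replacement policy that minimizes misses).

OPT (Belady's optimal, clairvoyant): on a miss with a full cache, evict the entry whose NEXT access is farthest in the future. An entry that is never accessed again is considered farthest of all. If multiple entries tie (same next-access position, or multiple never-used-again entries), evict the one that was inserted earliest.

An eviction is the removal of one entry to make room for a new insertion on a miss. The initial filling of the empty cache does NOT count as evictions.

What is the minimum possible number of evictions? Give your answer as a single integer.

OPT (Belady) simulation (capacity=4):
  1. access 16: MISS. Cache: [16]
  2. access 16: HIT. Next use of 16: step 3. Cache: [16]
  3. access 16: HIT. Next use of 16: step 4. Cache: [16]
  4. access 16: HIT. Next use of 16: step 5. Cache: [16]
  5. access 16: HIT. Next use of 16: step 6. Cache: [16]
  6. access 16: HIT. Next use of 16: step 7. Cache: [16]
  7. access 16: HIT. Next use of 16: step 8. Cache: [16]
  8. access 16: HIT. Next use of 16: step 14. Cache: [16]
  9. access 74: MISS. Cache: [16 74]
  10. access 10: MISS. Cache: [16 74 10]
  11. access 74: HIT. Next use of 74: step 15. Cache: [16 74 10]
  12. access 10: HIT. Next use of 10: step 13. Cache: [16 74 10]
  13. access 10: HIT. Next use of 10: never. Cache: [16 74 10]
  14. access 16: HIT. Next use of 16: never. Cache: [16 74 10]
  15. access 74: HIT. Next use of 74: step 16. Cache: [16 74 10]
  16. access 74: HIT. Next use of 74: never. Cache: [16 74 10]
  17. access 18: MISS. Cache: [16 74 10 18]
  18. access 98: MISS, evict 16 (next use: never). Cache: [74 10 18 98]
Total: 13 hits, 5 misses, 1 evictions

Answer: 1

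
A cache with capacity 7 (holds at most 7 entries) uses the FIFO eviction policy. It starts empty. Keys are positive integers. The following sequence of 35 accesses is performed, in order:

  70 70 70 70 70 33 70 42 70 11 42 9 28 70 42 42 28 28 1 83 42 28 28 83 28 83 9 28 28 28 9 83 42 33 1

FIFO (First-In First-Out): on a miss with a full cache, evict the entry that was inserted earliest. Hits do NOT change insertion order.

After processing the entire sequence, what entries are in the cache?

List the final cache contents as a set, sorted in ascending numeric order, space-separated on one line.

FIFO simulation (capacity=7):
  1. access 70: MISS. Cache (old->new): [70]
  2. access 70: HIT. Cache (old->new): [70]
  3. access 70: HIT. Cache (old->new): [70]
  4. access 70: HIT. Cache (old->new): [70]
  5. access 70: HIT. Cache (old->new): [70]
  6. access 33: MISS. Cache (old->new): [70 33]
  7. access 70: HIT. Cache (old->new): [70 33]
  8. access 42: MISS. Cache (old->new): [70 33 42]
  9. access 70: HIT. Cache (old->new): [70 33 42]
  10. access 11: MISS. Cache (old->new): [70 33 42 11]
  11. access 42: HIT. Cache (old->new): [70 33 42 11]
  12. access 9: MISS. Cache (old->new): [70 33 42 11 9]
  13. access 28: MISS. Cache (old->new): [70 33 42 11 9 28]
  14. access 70: HIT. Cache (old->new): [70 33 42 11 9 28]
  15. access 42: HIT. Cache (old->new): [70 33 42 11 9 28]
  16. access 42: HIT. Cache (old->new): [70 33 42 11 9 28]
  17. access 28: HIT. Cache (old->new): [70 33 42 11 9 28]
  18. access 28: HIT. Cache (old->new): [70 33 42 11 9 28]
  19. access 1: MISS. Cache (old->new): [70 33 42 11 9 28 1]
  20. access 83: MISS, evict 70. Cache (old->new): [33 42 11 9 28 1 83]
  21. access 42: HIT. Cache (old->new): [33 42 11 9 28 1 83]
  22. access 28: HIT. Cache (old->new): [33 42 11 9 28 1 83]
  23. access 28: HIT. Cache (old->new): [33 42 11 9 28 1 83]
  24. access 83: HIT. Cache (old->new): [33 42 11 9 28 1 83]
  25. access 28: HIT. Cache (old->new): [33 42 11 9 28 1 83]
  26. access 83: HIT. Cache (old->new): [33 42 11 9 28 1 83]
  27. access 9: HIT. Cache (old->new): [33 42 11 9 28 1 83]
  28. access 28: HIT. Cache (old->new): [33 42 11 9 28 1 83]
  29. access 28: HIT. Cache (old->new): [33 42 11 9 28 1 83]
  30. access 28: HIT. Cache (old->new): [33 42 11 9 28 1 83]
  31. access 9: HIT. Cache (old->new): [33 42 11 9 28 1 83]
  32. access 83: HIT. Cache (old->new): [33 42 11 9 28 1 83]
  33. access 42: HIT. Cache (old->new): [33 42 11 9 28 1 83]
  34. access 33: HIT. Cache (old->new): [33 42 11 9 28 1 83]
  35. access 1: HIT. Cache (old->new): [33 42 11 9 28 1 83]
Total: 27 hits, 8 misses, 1 evictions

Answer: 1 9 11 28 33 42 83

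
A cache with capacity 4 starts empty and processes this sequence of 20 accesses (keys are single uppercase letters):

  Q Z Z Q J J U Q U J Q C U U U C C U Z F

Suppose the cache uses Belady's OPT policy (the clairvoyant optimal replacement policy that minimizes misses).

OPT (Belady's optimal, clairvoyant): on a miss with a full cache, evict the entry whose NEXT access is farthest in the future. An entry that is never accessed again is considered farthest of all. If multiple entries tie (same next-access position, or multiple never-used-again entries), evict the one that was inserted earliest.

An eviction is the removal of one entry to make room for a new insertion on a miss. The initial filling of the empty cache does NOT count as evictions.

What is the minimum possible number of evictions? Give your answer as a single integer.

OPT (Belady) simulation (capacity=4):
  1. access Q: MISS. Cache: [Q]
  2. access Z: MISS. Cache: [Q Z]
  3. access Z: HIT. Next use of Z: step 19. Cache: [Q Z]
  4. access Q: HIT. Next use of Q: step 8. Cache: [Q Z]
  5. access J: MISS. Cache: [Q Z J]
  6. access J: HIT. Next use of J: step 10. Cache: [Q Z J]
  7. access U: MISS. Cache: [Q Z J U]
  8. access Q: HIT. Next use of Q: step 11. Cache: [Q Z J U]
  9. access U: HIT. Next use of U: step 13. Cache: [Q Z J U]
  10. access J: HIT. Next use of J: never. Cache: [Q Z J U]
  11. access Q: HIT. Next use of Q: never. Cache: [Q Z J U]
  12. access C: MISS, evict Q (next use: never). Cache: [Z J U C]
  13. access U: HIT. Next use of U: step 14. Cache: [Z J U C]
  14. access U: HIT. Next use of U: step 15. Cache: [Z J U C]
  15. access U: HIT. Next use of U: step 18. Cache: [Z J U C]
  16. access C: HIT. Next use of C: step 17. Cache: [Z J U C]
  17. access C: HIT. Next use of C: never. Cache: [Z J U C]
  18. access U: HIT. Next use of U: never. Cache: [Z J U C]
  19. access Z: HIT. Next use of Z: never. Cache: [Z J U C]
  20. access F: MISS, evict Z (next use: never). Cache: [J U C F]
Total: 14 hits, 6 misses, 2 evictions

Answer: 2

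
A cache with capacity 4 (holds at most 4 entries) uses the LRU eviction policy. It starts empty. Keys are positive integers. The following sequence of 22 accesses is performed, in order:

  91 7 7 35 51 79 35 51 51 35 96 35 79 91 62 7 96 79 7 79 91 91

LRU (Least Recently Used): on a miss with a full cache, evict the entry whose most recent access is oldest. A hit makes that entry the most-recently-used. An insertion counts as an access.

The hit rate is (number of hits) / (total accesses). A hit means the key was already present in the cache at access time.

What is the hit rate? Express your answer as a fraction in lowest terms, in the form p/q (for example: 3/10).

Answer: 5/11

Derivation:
LRU simulation (capacity=4):
  1. access 91: MISS. Cache (LRU->MRU): [91]
  2. access 7: MISS. Cache (LRU->MRU): [91 7]
  3. access 7: HIT. Cache (LRU->MRU): [91 7]
  4. access 35: MISS. Cache (LRU->MRU): [91 7 35]
  5. access 51: MISS. Cache (LRU->MRU): [91 7 35 51]
  6. access 79: MISS, evict 91. Cache (LRU->MRU): [7 35 51 79]
  7. access 35: HIT. Cache (LRU->MRU): [7 51 79 35]
  8. access 51: HIT. Cache (LRU->MRU): [7 79 35 51]
  9. access 51: HIT. Cache (LRU->MRU): [7 79 35 51]
  10. access 35: HIT. Cache (LRU->MRU): [7 79 51 35]
  11. access 96: MISS, evict 7. Cache (LRU->MRU): [79 51 35 96]
  12. access 35: HIT. Cache (LRU->MRU): [79 51 96 35]
  13. access 79: HIT. Cache (LRU->MRU): [51 96 35 79]
  14. access 91: MISS, evict 51. Cache (LRU->MRU): [96 35 79 91]
  15. access 62: MISS, evict 96. Cache (LRU->MRU): [35 79 91 62]
  16. access 7: MISS, evict 35. Cache (LRU->MRU): [79 91 62 7]
  17. access 96: MISS, evict 79. Cache (LRU->MRU): [91 62 7 96]
  18. access 79: MISS, evict 91. Cache (LRU->MRU): [62 7 96 79]
  19. access 7: HIT. Cache (LRU->MRU): [62 96 79 7]
  20. access 79: HIT. Cache (LRU->MRU): [62 96 7 79]
  21. access 91: MISS, evict 62. Cache (LRU->MRU): [96 7 79 91]
  22. access 91: HIT. Cache (LRU->MRU): [96 7 79 91]
Total: 10 hits, 12 misses, 8 evictions

Hit rate = 10/22 = 5/11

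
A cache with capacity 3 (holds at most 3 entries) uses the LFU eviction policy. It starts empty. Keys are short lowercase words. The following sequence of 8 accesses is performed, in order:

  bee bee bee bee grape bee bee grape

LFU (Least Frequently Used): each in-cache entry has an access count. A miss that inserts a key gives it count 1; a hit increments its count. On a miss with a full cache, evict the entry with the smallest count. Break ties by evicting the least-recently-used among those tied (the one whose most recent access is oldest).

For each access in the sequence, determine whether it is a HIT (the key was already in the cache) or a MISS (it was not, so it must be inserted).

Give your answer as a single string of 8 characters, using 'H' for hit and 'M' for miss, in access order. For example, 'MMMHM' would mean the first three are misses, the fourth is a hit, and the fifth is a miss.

LFU simulation (capacity=3):
  1. access bee: MISS. Cache: [bee(c=1)]
  2. access bee: HIT, count now 2. Cache: [bee(c=2)]
  3. access bee: HIT, count now 3. Cache: [bee(c=3)]
  4. access bee: HIT, count now 4. Cache: [bee(c=4)]
  5. access grape: MISS. Cache: [grape(c=1) bee(c=4)]
  6. access bee: HIT, count now 5. Cache: [grape(c=1) bee(c=5)]
  7. access bee: HIT, count now 6. Cache: [grape(c=1) bee(c=6)]
  8. access grape: HIT, count now 2. Cache: [grape(c=2) bee(c=6)]
Total: 6 hits, 2 misses, 0 evictions

Answer: MHHHMHHH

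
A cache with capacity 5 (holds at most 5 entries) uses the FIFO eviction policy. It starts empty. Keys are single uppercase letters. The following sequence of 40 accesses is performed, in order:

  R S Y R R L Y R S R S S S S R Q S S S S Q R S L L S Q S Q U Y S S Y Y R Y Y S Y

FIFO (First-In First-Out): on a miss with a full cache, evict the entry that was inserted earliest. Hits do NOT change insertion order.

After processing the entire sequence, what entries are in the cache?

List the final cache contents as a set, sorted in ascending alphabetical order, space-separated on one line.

FIFO simulation (capacity=5):
  1. access R: MISS. Cache (old->new): [R]
  2. access S: MISS. Cache (old->new): [R S]
  3. access Y: MISS. Cache (old->new): [R S Y]
  4. access R: HIT. Cache (old->new): [R S Y]
  5. access R: HIT. Cache (old->new): [R S Y]
  6. access L: MISS. Cache (old->new): [R S Y L]
  7. access Y: HIT. Cache (old->new): [R S Y L]
  8. access R: HIT. Cache (old->new): [R S Y L]
  9. access S: HIT. Cache (old->new): [R S Y L]
  10. access R: HIT. Cache (old->new): [R S Y L]
  11. access S: HIT. Cache (old->new): [R S Y L]
  12. access S: HIT. Cache (old->new): [R S Y L]
  13. access S: HIT. Cache (old->new): [R S Y L]
  14. access S: HIT. Cache (old->new): [R S Y L]
  15. access R: HIT. Cache (old->new): [R S Y L]
  16. access Q: MISS. Cache (old->new): [R S Y L Q]
  17. access S: HIT. Cache (old->new): [R S Y L Q]
  18. access S: HIT. Cache (old->new): [R S Y L Q]
  19. access S: HIT. Cache (old->new): [R S Y L Q]
  20. access S: HIT. Cache (old->new): [R S Y L Q]
  21. access Q: HIT. Cache (old->new): [R S Y L Q]
  22. access R: HIT. Cache (old->new): [R S Y L Q]
  23. access S: HIT. Cache (old->new): [R S Y L Q]
  24. access L: HIT. Cache (old->new): [R S Y L Q]
  25. access L: HIT. Cache (old->new): [R S Y L Q]
  26. access S: HIT. Cache (old->new): [R S Y L Q]
  27. access Q: HIT. Cache (old->new): [R S Y L Q]
  28. access S: HIT. Cache (old->new): [R S Y L Q]
  29. access Q: HIT. Cache (old->new): [R S Y L Q]
  30. access U: MISS, evict R. Cache (old->new): [S Y L Q U]
  31. access Y: HIT. Cache (old->new): [S Y L Q U]
  32. access S: HIT. Cache (old->new): [S Y L Q U]
  33. access S: HIT. Cache (old->new): [S Y L Q U]
  34. access Y: HIT. Cache (old->new): [S Y L Q U]
  35. access Y: HIT. Cache (old->new): [S Y L Q U]
  36. access R: MISS, evict S. Cache (old->new): [Y L Q U R]
  37. access Y: HIT. Cache (old->new): [Y L Q U R]
  38. access Y: HIT. Cache (old->new): [Y L Q U R]
  39. access S: MISS, evict Y. Cache (old->new): [L Q U R S]
  40. access Y: MISS, evict L. Cache (old->new): [Q U R S Y]
Total: 31 hits, 9 misses, 4 evictions

Answer: Q R S U Y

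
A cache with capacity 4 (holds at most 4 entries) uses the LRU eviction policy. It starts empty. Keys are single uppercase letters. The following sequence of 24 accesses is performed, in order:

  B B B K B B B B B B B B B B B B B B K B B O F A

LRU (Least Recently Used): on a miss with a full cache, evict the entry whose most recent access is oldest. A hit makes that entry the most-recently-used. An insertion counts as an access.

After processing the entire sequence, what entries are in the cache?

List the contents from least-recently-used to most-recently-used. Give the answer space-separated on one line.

Answer: B O F A

Derivation:
LRU simulation (capacity=4):
  1. access B: MISS. Cache (LRU->MRU): [B]
  2. access B: HIT. Cache (LRU->MRU): [B]
  3. access B: HIT. Cache (LRU->MRU): [B]
  4. access K: MISS. Cache (LRU->MRU): [B K]
  5. access B: HIT. Cache (LRU->MRU): [K B]
  6. access B: HIT. Cache (LRU->MRU): [K B]
  7. access B: HIT. Cache (LRU->MRU): [K B]
  8. access B: HIT. Cache (LRU->MRU): [K B]
  9. access B: HIT. Cache (LRU->MRU): [K B]
  10. access B: HIT. Cache (LRU->MRU): [K B]
  11. access B: HIT. Cache (LRU->MRU): [K B]
  12. access B: HIT. Cache (LRU->MRU): [K B]
  13. access B: HIT. Cache (LRU->MRU): [K B]
  14. access B: HIT. Cache (LRU->MRU): [K B]
  15. access B: HIT. Cache (LRU->MRU): [K B]
  16. access B: HIT. Cache (LRU->MRU): [K B]
  17. access B: HIT. Cache (LRU->MRU): [K B]
  18. access B: HIT. Cache (LRU->MRU): [K B]
  19. access K: HIT. Cache (LRU->MRU): [B K]
  20. access B: HIT. Cache (LRU->MRU): [K B]
  21. access B: HIT. Cache (LRU->MRU): [K B]
  22. access O: MISS. Cache (LRU->MRU): [K B O]
  23. access F: MISS. Cache (LRU->MRU): [K B O F]
  24. access A: MISS, evict K. Cache (LRU->MRU): [B O F A]
Total: 19 hits, 5 misses, 1 evictions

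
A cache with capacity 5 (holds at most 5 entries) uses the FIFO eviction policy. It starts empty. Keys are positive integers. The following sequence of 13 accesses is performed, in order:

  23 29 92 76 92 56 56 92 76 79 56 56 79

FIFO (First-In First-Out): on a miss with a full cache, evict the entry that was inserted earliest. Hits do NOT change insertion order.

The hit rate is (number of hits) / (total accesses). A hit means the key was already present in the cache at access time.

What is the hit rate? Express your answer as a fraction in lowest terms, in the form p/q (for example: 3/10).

FIFO simulation (capacity=5):
  1. access 23: MISS. Cache (old->new): [23]
  2. access 29: MISS. Cache (old->new): [23 29]
  3. access 92: MISS. Cache (old->new): [23 29 92]
  4. access 76: MISS. Cache (old->new): [23 29 92 76]
  5. access 92: HIT. Cache (old->new): [23 29 92 76]
  6. access 56: MISS. Cache (old->new): [23 29 92 76 56]
  7. access 56: HIT. Cache (old->new): [23 29 92 76 56]
  8. access 92: HIT. Cache (old->new): [23 29 92 76 56]
  9. access 76: HIT. Cache (old->new): [23 29 92 76 56]
  10. access 79: MISS, evict 23. Cache (old->new): [29 92 76 56 79]
  11. access 56: HIT. Cache (old->new): [29 92 76 56 79]
  12. access 56: HIT. Cache (old->new): [29 92 76 56 79]
  13. access 79: HIT. Cache (old->new): [29 92 76 56 79]
Total: 7 hits, 6 misses, 1 evictions

Hit rate = 7/13

Answer: 7/13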